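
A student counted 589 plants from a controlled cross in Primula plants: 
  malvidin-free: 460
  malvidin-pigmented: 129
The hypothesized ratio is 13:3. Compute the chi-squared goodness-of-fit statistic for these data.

Expected counts for N = 589 under a 13:3 ratio (total parts = 16):
  malvidin-free: 589 × 13/16 = 478.5625
  malvidin-pigmented: 589 × 3/16 = 110.4375
χ² = Σ (O − E)² / E
  malvidin-free: (460 − 478.5625)² / 478.5625 = 0.7200
  malvidin-pigmented: (129 − 110.4375)² / 110.4375 = 3.1200
χ² = 0.7200 + 3.1200 = 3.840

3.840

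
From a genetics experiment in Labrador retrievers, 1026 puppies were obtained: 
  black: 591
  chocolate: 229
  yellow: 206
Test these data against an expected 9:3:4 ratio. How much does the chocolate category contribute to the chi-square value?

6.973

Expected counts for N = 1026 under a 9:3:4 ratio (total parts = 16):
  black: 1026 × 9/16 = 577.125
  chocolate: 1026 × 3/16 = 192.375
  yellow: 1026 × 4/16 = 256.5
Contribution of chocolate: (229 − 192.375)² / 192.375 = 6.9728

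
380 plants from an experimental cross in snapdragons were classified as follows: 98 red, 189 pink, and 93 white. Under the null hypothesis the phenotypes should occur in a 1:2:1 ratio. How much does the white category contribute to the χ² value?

Total ratio parts = 4. Expected numbers out of 380:
  red: 380 × 1/4 = 95
  pink: 380 × 2/4 = 190
  white: 380 × 1/4 = 95
Contribution of white: (93 − 95)² / 95 = 0.0421

0.042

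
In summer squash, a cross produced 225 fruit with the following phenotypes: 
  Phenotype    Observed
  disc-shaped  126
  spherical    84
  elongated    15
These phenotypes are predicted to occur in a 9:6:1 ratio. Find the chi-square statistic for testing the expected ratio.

Total ratio parts = 16. Expected numbers out of 225:
  disc-shaped: 225 × 9/16 = 126.5625
  spherical: 225 × 6/16 = 84.375
  elongated: 225 × 1/16 = 14.0625
χ² = Σ (O − E)² / E
  disc-shaped: (126 − 126.5625)² / 126.5625 = 0.0025
  spherical: (84 − 84.375)² / 84.375 = 0.0017
  elongated: (15 − 14.0625)² / 14.0625 = 0.0625
χ² = 0.0025 + 0.0017 + 0.0625 = 0.0667 ≈ 0.067

0.067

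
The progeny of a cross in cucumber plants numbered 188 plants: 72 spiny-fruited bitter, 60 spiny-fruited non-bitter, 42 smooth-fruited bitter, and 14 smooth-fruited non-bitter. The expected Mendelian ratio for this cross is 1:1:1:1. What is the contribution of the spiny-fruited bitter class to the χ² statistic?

13.298

Total ratio parts = 4. Expected numbers out of 188:
  spiny-fruited bitter: 188 × 1/4 = 47
  spiny-fruited non-bitter: 188 × 1/4 = 47
  smooth-fruited bitter: 188 × 1/4 = 47
  smooth-fruited non-bitter: 188 × 1/4 = 47
Contribution of spiny-fruited bitter: (72 − 47)² / 47 = 13.2979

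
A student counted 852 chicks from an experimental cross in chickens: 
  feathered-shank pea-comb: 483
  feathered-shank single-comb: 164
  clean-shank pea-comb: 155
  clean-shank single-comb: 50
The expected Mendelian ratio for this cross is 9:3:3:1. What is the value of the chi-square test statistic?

0.482

Total ratio parts = 16. Expected numbers out of 852:
  feathered-shank pea-comb: 852 × 9/16 = 479.25
  feathered-shank single-comb: 852 × 3/16 = 159.75
  clean-shank pea-comb: 852 × 3/16 = 159.75
  clean-shank single-comb: 852 × 1/16 = 53.25
χ² = Σ (O − E)² / E
  feathered-shank pea-comb: (483 − 479.25)² / 479.25 = 0.0293
  feathered-shank single-comb: (164 − 159.75)² / 159.75 = 0.1131
  clean-shank pea-comb: (155 − 159.75)² / 159.75 = 0.1412
  clean-shank single-comb: (50 − 53.25)² / 53.25 = 0.1984
χ² = 0.0293 + 0.1131 + 0.1412 + 0.1984 = 0.482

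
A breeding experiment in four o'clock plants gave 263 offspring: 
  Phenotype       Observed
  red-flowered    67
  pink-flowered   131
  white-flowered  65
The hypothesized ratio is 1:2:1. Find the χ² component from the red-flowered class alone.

0.024

Under the 1:2:1 hypothesis (Σ ratio = 4, N = 263):
  red-flowered: 263 × 1/4 = 65.75
  pink-flowered: 263 × 2/4 = 131.5
  white-flowered: 263 × 1/4 = 65.75
Contribution of red-flowered: (67 − 65.75)² / 65.75 = 0.0238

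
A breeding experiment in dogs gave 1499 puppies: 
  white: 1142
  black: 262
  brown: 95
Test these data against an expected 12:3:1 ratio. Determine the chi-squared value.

1.592

The 12:3:1 ratio has 16 parts, so with N = 1499 the expected counts are:
  white: 1499 × 12/16 = 1124.25
  black: 1499 × 3/16 = 281.0625
  brown: 1499 × 1/16 = 93.6875
χ² = Σ (O − E)² / E
  white: (1142 − 1124.25)² / 1124.25 = 0.2802
  black: (262 − 281.0625)² / 281.0625 = 1.2929
  brown: (95 − 93.6875)² / 93.6875 = 0.0184
χ² = 0.2802 + 1.2929 + 0.0184 = 1.5915 ≈ 1.592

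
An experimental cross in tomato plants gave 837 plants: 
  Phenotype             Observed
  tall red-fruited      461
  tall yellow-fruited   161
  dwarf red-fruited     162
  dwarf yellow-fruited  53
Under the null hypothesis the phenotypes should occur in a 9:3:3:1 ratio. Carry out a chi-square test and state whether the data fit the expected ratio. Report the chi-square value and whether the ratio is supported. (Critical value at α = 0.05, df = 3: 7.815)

0.482; consistent

Expected counts for N = 837 under a 9:3:3:1 ratio (total parts = 16):
  tall red-fruited: 837 × 9/16 = 470.8125
  tall yellow-fruited: 837 × 3/16 = 156.9375
  dwarf red-fruited: 837 × 3/16 = 156.9375
  dwarf yellow-fruited: 837 × 1/16 = 52.3125
χ² = Σ (O − E)² / E
  tall red-fruited: (461 − 470.8125)² / 470.8125 = 0.2045
  tall yellow-fruited: (161 − 156.9375)² / 156.9375 = 0.1052
  dwarf red-fruited: (162 − 156.9375)² / 156.9375 = 0.1633
  dwarf yellow-fruited: (53 − 52.3125)² / 52.3125 = 0.0090
χ² = 0.2045 + 0.1052 + 0.1633 + 0.0090 = 0.482
Degrees of freedom = 4 − 1 = 3; critical value at α = 0.05 is 7.815.
Since 0.482 < 7.815, we fail to reject the null hypothesis — the data are consistent with the 9:3:3:1 ratio.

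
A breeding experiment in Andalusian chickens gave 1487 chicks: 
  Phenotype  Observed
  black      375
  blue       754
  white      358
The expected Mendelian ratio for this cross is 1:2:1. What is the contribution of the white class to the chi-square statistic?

0.509

The 1:2:1 ratio has 4 parts, so with N = 1487 the expected counts are:
  black: 1487 × 1/4 = 371.75
  blue: 1487 × 2/4 = 743.5
  white: 1487 × 1/4 = 371.75
Contribution of white: (358 − 371.75)² / 371.75 = 0.5086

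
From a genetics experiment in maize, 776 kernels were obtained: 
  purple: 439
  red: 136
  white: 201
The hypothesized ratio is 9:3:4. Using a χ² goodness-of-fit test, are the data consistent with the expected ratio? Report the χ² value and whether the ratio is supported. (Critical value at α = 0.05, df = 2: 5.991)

The 9:3:4 ratio has 16 parts, so with N = 776 the expected counts are:
  purple: 776 × 9/16 = 436.5
  red: 776 × 3/16 = 145.5
  white: 776 × 4/16 = 194
χ² = Σ (O − E)² / E
  purple: (439 − 436.5)² / 436.5 = 0.0143
  red: (136 − 145.5)² / 145.5 = 0.6203
  white: (201 − 194)² / 194 = 0.2526
χ² = 0.0143 + 0.6203 + 0.2526 = 0.8872 ≈ 0.887
Degrees of freedom = 3 − 1 = 2; critical value at α = 0.05 is 5.991.
Since 0.887 < 5.991, we fail to reject the null hypothesis — the data are consistent with the 9:3:4 ratio.

0.887; consistent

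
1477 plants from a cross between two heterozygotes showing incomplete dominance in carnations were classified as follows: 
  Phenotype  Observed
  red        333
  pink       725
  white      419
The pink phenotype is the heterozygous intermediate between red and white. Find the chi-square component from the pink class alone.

0.247

With incomplete dominance, a heterozygote × heterozygote cross gives a 1:2:1 phenotypic ratio.
Under the 1:2:1 hypothesis (Σ ratio = 4, N = 1477):
  red: 1477 × 1/4 = 369.25
  pink: 1477 × 2/4 = 738.5
  white: 1477 × 1/4 = 369.25
Contribution of pink: (725 − 738.5)² / 738.5 = 0.2468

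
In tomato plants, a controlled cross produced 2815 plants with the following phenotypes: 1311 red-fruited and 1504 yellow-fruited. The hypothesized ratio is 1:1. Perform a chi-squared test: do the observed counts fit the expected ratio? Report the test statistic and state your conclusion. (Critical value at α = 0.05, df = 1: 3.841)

Expected counts for N = 2815 under a 1:1 ratio (total parts = 2):
  red-fruited: 2815 × 1/2 = 1407.5
  yellow-fruited: 2815 × 1/2 = 1407.5
χ² = Σ (O − E)² / E
  red-fruited: (1311 − 1407.5)² / 1407.5 = 6.6162
  yellow-fruited: (1504 − 1407.5)² / 1407.5 = 6.6162
χ² = 6.6162 + 6.6162 = 13.2324 ≈ 13.232
Degrees of freedom = 2 − 1 = 1; critical value at α = 0.05 is 3.841.
Since 13.232 > 3.841, we reject the null hypothesis — the data do not fit the 1:1 ratio.

13.232; not consistent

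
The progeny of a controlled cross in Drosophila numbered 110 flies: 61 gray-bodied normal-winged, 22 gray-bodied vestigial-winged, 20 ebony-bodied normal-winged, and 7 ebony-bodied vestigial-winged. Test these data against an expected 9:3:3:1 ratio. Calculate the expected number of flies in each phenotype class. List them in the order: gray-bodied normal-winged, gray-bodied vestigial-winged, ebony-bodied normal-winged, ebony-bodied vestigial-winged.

The 9:3:3:1 ratio has 16 parts, so with N = 110 the expected counts are:
  gray-bodied normal-winged: 110 × 9/16 = 61.875
  gray-bodied vestigial-winged: 110 × 3/16 = 20.625
  ebony-bodied normal-winged: 110 × 3/16 = 20.625
  ebony-bodied vestigial-winged: 110 × 1/16 = 6.875

61.875, 20.625, 20.625, 6.875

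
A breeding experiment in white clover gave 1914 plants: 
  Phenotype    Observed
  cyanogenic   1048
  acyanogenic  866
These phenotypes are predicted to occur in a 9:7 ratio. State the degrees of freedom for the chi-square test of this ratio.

A goodness-of-fit test with 2 phenotype classes has df = 2 − 1 = 1.

1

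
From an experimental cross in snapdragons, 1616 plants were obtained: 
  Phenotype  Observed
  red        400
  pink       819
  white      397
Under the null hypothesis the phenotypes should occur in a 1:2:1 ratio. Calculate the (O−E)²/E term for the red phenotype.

0.040

Expected counts for N = 1616 under a 1:2:1 ratio (total parts = 4):
  red: 1616 × 1/4 = 404
  pink: 1616 × 2/4 = 808
  white: 1616 × 1/4 = 404
Contribution of red: (400 − 404)² / 404 = 0.0396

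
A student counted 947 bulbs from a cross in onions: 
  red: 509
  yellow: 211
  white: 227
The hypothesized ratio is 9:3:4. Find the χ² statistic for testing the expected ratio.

The 9:3:4 ratio has 16 parts, so with N = 947 the expected counts are:
  red: 947 × 9/16 = 532.6875
  yellow: 947 × 3/16 = 177.5625
  white: 947 × 4/16 = 236.75
χ² = Σ (O − E)² / E
  red: (509 − 532.6875)² / 532.6875 = 1.0533
  yellow: (211 − 177.5625)² / 177.5625 = 6.2967
  white: (227 − 236.75)² / 236.75 = 0.4015
χ² = 1.0533 + 6.2967 + 0.4015 = 7.7515 ≈ 7.752

7.752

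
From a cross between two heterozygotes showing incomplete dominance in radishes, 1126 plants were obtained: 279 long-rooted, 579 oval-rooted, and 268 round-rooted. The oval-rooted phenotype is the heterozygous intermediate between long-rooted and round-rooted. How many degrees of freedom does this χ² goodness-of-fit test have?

With incomplete dominance, a heterozygote × heterozygote cross gives a 1:2:1 phenotypic ratio.
A goodness-of-fit test with 3 phenotype classes has df = 3 − 1 = 2.

2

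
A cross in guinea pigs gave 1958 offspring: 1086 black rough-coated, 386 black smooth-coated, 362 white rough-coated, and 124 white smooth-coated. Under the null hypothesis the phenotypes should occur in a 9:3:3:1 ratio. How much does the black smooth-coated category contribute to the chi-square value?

0.970

The 9:3:3:1 ratio has 16 parts, so with N = 1958 the expected counts are:
  black rough-coated: 1958 × 9/16 = 1101.375
  black smooth-coated: 1958 × 3/16 = 367.125
  white rough-coated: 1958 × 3/16 = 367.125
  white smooth-coated: 1958 × 1/16 = 122.375
Contribution of black smooth-coated: (386 − 367.125)² / 367.125 = 0.9704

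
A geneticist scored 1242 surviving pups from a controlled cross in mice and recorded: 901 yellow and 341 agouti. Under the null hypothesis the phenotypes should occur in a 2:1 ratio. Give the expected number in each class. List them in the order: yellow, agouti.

Under the 2:1 hypothesis (Σ ratio = 3, N = 1242):
  yellow: 1242 × 2/3 = 828
  agouti: 1242 × 1/3 = 414

828, 414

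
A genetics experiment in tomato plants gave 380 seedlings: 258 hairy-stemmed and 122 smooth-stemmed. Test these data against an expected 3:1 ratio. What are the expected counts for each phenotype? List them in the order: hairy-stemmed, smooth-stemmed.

The 3:1 ratio has 4 parts, so with N = 380 the expected counts are:
  hairy-stemmed: 380 × 3/4 = 285
  smooth-stemmed: 380 × 1/4 = 95

285, 95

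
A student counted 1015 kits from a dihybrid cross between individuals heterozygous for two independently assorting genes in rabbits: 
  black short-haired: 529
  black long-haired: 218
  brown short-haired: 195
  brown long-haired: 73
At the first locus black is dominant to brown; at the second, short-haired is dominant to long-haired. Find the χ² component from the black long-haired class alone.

4.028

A dihybrid F₂ with independent assortment and complete dominance at both loci gives a 9:3:3:1 phenotypic ratio.
Expected counts for N = 1015 under a 9:3:3:1 ratio (total parts = 16):
  black short-haired: 1015 × 9/16 = 570.9375
  black long-haired: 1015 × 3/16 = 190.3125
  brown short-haired: 1015 × 3/16 = 190.3125
  brown long-haired: 1015 × 1/16 = 63.4375
Contribution of black long-haired: (218 − 190.3125)² / 190.3125 = 4.0281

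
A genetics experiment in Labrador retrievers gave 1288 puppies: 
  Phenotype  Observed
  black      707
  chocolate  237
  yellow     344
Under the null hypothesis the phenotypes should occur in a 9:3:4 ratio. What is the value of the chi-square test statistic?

Under the 9:3:4 hypothesis (Σ ratio = 16, N = 1288):
  black: 1288 × 9/16 = 724.5
  chocolate: 1288 × 3/16 = 241.5
  yellow: 1288 × 4/16 = 322
χ² = Σ (O − E)² / E
  black: (707 − 724.5)² / 724.5 = 0.4227
  chocolate: (237 − 241.5)² / 241.5 = 0.0839
  yellow: (344 − 322)² / 322 = 1.5031
χ² = 0.4227 + 0.0839 + 1.5031 = 2.0097 ≈ 2.010

2.010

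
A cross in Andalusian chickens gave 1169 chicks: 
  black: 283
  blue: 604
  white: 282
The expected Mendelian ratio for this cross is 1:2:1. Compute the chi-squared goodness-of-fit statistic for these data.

Expected counts for N = 1169 under a 1:2:1 ratio (total parts = 4):
  black: 1169 × 1/4 = 292.25
  blue: 1169 × 2/4 = 584.5
  white: 1169 × 1/4 = 292.25
χ² = Σ (O − E)² / E
  black: (283 − 292.25)² / 292.25 = 0.2928
  blue: (604 − 584.5)² / 584.5 = 0.6506
  white: (282 − 292.25)² / 292.25 = 0.3595
χ² = 0.2928 + 0.6506 + 0.3595 = 1.3029 ≈ 1.303

1.303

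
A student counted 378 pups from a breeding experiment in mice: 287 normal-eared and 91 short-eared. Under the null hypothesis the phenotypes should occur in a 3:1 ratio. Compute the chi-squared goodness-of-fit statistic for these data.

Expected counts for N = 378 under a 3:1 ratio (total parts = 4):
  normal-eared: 378 × 3/4 = 283.5
  short-eared: 378 × 1/4 = 94.5
χ² = Σ (O − E)² / E
  normal-eared: (287 − 283.5)² / 283.5 = 0.0432
  short-eared: (91 − 94.5)² / 94.5 = 0.1296
χ² = 0.0432 + 0.1296 = 0.1728 ≈ 0.173

0.173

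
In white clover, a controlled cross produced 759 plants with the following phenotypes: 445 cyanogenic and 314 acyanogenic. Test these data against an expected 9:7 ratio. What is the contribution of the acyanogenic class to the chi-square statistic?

Under the 9:7 hypothesis (Σ ratio = 16, N = 759):
  cyanogenic: 759 × 9/16 = 426.9375
  acyanogenic: 759 × 7/16 = 332.0625
Contribution of acyanogenic: (314 − 332.0625)² / 332.0625 = 0.9825

0.983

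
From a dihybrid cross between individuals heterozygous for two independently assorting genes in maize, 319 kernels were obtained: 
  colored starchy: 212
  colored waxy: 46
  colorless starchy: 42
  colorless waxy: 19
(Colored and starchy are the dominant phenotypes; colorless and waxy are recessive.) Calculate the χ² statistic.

14.448

A dihybrid F₂ with independent assortment and complete dominance at both loci gives a 9:3:3:1 phenotypic ratio.
The 9:3:3:1 ratio has 16 parts, so with N = 319 the expected counts are:
  colored starchy: 319 × 9/16 = 179.4375
  colored waxy: 319 × 3/16 = 59.8125
  colorless starchy: 319 × 3/16 = 59.8125
  colorless waxy: 319 × 1/16 = 19.9375
χ² = Σ (O − E)² / E
  colored starchy: (212 − 179.4375)² / 179.4375 = 5.9091
  colored waxy: (46 − 59.8125)² / 59.8125 = 3.1897
  colorless starchy: (42 − 59.8125)² / 59.8125 = 5.3047
  colorless waxy: (19 − 19.9375)² / 19.9375 = 0.0441
χ² = 5.9091 + 3.1897 + 5.3047 + 0.0441 = 14.4476 ≈ 14.448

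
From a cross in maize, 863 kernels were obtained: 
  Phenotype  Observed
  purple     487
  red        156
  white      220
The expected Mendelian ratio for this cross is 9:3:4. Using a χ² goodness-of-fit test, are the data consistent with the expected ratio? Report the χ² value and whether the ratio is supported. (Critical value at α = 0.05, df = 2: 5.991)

Expected counts for N = 863 under a 9:3:4 ratio (total parts = 16):
  purple: 863 × 9/16 = 485.4375
  red: 863 × 3/16 = 161.8125
  white: 863 × 4/16 = 215.75
χ² = Σ (O − E)² / E
  purple: (487 − 485.4375)² / 485.4375 = 0.0050
  red: (156 − 161.8125)² / 161.8125 = 0.2088
  white: (220 − 215.75)² / 215.75 = 0.0837
χ² = 0.0050 + 0.2088 + 0.0837 = 0.2975 ≈ 0.298
Degrees of freedom = 3 − 1 = 2; critical value at α = 0.05 is 5.991.
Since 0.298 < 5.991, we fail to reject the null hypothesis — the data are consistent with the 9:3:4 ratio.

0.298; consistent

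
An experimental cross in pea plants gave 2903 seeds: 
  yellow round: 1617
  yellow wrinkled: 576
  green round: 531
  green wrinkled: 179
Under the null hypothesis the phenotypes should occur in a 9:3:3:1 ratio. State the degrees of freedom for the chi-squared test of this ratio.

3

A goodness-of-fit test with 4 phenotype classes has df = 4 − 1 = 3.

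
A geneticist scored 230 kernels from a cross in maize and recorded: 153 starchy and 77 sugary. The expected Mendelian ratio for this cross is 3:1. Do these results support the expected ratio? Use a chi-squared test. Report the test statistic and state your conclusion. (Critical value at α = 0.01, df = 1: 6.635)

8.817; not consistent

The 3:1 ratio has 4 parts, so with N = 230 the expected counts are:
  starchy: 230 × 3/4 = 172.5
  sugary: 230 × 1/4 = 57.5
χ² = Σ (O − E)² / E
  starchy: (153 − 172.5)² / 172.5 = 2.2043
  sugary: (77 − 57.5)² / 57.5 = 6.6130
χ² = 2.2043 + 6.6130 = 8.8173 ≈ 8.817
Degrees of freedom = 2 − 1 = 1; critical value at α = 0.01 is 6.635.
Since 8.817 > 6.635, we reject the null hypothesis — the data do not fit the 3:1 ratio.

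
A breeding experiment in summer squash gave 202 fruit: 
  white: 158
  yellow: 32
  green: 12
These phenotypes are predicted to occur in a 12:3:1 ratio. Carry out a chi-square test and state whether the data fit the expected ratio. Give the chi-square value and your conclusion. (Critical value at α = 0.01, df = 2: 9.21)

1.221; consistent

The 12:3:1 ratio has 16 parts, so with N = 202 the expected counts are:
  white: 202 × 12/16 = 151.5
  yellow: 202 × 3/16 = 37.875
  green: 202 × 1/16 = 12.625
χ² = Σ (O − E)² / E
  white: (158 − 151.5)² / 151.5 = 0.2789
  yellow: (32 − 37.875)² / 37.875 = 0.9113
  green: (12 − 12.625)² / 12.625 = 0.0309
χ² = 0.2789 + 0.9113 + 0.0309 = 1.2211 ≈ 1.221
Degrees of freedom = 3 − 1 = 2; critical value at α = 0.01 is 9.21.
Since 1.221 < 9.21, we fail to reject the null hypothesis — the data are consistent with the 12:3:1 ratio.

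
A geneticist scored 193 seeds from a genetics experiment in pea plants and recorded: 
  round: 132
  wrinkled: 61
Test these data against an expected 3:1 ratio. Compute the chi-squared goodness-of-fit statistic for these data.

Under the 3:1 hypothesis (Σ ratio = 4, N = 193):
  round: 193 × 3/4 = 144.75
  wrinkled: 193 × 1/4 = 48.25
χ² = Σ (O − E)² / E
  round: (132 − 144.75)² / 144.75 = 1.1231
  wrinkled: (61 − 48.25)² / 48.25 = 3.3692
χ² = 1.1231 + 3.3692 = 4.4923 ≈ 4.492

4.492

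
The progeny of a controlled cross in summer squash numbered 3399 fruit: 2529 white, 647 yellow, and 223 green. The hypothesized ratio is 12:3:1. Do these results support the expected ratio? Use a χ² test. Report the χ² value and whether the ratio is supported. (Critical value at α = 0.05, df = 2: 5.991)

0.833; consistent

The 12:3:1 ratio has 16 parts, so with N = 3399 the expected counts are:
  white: 3399 × 12/16 = 2549.25
  yellow: 3399 × 3/16 = 637.3125
  green: 3399 × 1/16 = 212.4375
χ² = Σ (O − E)² / E
  white: (2529 − 2549.25)² / 2549.25 = 0.1609
  yellow: (647 − 637.3125)² / 637.3125 = 0.1473
  green: (223 − 212.4375)² / 212.4375 = 0.5252
χ² = 0.1609 + 0.1473 + 0.5252 = 0.8334 ≈ 0.833
Degrees of freedom = 3 − 1 = 2; critical value at α = 0.05 is 5.991.
Since 0.833 < 5.991, we fail to reject the null hypothesis — the data are consistent with the 12:3:1 ratio.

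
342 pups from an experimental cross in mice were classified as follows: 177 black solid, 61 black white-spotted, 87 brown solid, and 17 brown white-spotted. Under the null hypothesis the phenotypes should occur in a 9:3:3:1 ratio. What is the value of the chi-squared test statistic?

The 9:3:3:1 ratio has 16 parts, so with N = 342 the expected counts are:
  black solid: 342 × 9/16 = 192.375
  black white-spotted: 342 × 3/16 = 64.125
  brown solid: 342 × 3/16 = 64.125
  brown white-spotted: 342 × 1/16 = 21.375
χ² = Σ (O − E)² / E
  black solid: (177 − 192.375)² / 192.375 = 1.2288
  black white-spotted: (61 − 64.125)² / 64.125 = 0.1523
  brown solid: (87 − 64.125)² / 64.125 = 8.1601
  brown white-spotted: (17 − 21.375)² / 21.375 = 0.8955
χ² = 1.2288 + 0.1523 + 8.1601 + 0.8955 = 10.4367 ≈ 10.437

10.437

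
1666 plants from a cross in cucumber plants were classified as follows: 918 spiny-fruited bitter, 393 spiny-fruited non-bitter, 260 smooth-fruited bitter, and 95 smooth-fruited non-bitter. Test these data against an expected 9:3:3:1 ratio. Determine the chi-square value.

30.781

Under the 9:3:3:1 hypothesis (Σ ratio = 16, N = 1666):
  spiny-fruited bitter: 1666 × 9/16 = 937.125
  spiny-fruited non-bitter: 1666 × 3/16 = 312.375
  smooth-fruited bitter: 1666 × 3/16 = 312.375
  smooth-fruited non-bitter: 1666 × 1/16 = 104.125
χ² = Σ (O − E)² / E
  spiny-fruited bitter: (918 − 937.125)² / 937.125 = 0.3903
  spiny-fruited non-bitter: (393 − 312.375)² / 312.375 = 20.8096
  smooth-fruited bitter: (260 − 312.375)² / 312.375 = 8.7816
  smooth-fruited non-bitter: (95 − 104.125)² / 104.125 = 0.7997
χ² = 0.3903 + 20.8096 + 8.7816 + 0.7997 = 30.7812 ≈ 30.781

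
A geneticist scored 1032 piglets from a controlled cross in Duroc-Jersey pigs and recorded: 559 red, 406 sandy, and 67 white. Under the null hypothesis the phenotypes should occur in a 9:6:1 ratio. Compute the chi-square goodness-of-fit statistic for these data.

The 9:6:1 ratio has 16 parts, so with N = 1032 the expected counts are:
  red: 1032 × 9/16 = 580.5
  sandy: 1032 × 6/16 = 387
  white: 1032 × 1/16 = 64.5
χ² = Σ (O − E)² / E
  red: (559 − 580.5)² / 580.5 = 0.7963
  sandy: (406 − 387)² / 387 = 0.9328
  white: (67 − 64.5)² / 64.5 = 0.0969
χ² = 0.7963 + 0.9328 + 0.0969 = 1.826

1.826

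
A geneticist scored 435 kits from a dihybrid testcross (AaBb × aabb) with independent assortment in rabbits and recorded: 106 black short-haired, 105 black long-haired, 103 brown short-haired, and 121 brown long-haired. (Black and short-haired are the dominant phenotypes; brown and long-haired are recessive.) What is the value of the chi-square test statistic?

A dihybrid testcross with independent assortment gives a 1:1:1:1 ratio.
Total ratio parts = 4. Expected numbers out of 435:
  black short-haired: 435 × 1/4 = 108.75
  black long-haired: 435 × 1/4 = 108.75
  brown short-haired: 435 × 1/4 = 108.75
  brown long-haired: 435 × 1/4 = 108.75
χ² = Σ (O − E)² / E
  black short-haired: (106 − 108.75)² / 108.75 = 0.0695
  black long-haired: (105 − 108.75)² / 108.75 = 0.1293
  brown short-haired: (103 − 108.75)² / 108.75 = 0.3040
  brown long-haired: (121 − 108.75)² / 108.75 = 1.3799
χ² = 0.0695 + 0.1293 + 0.3040 + 1.3799 = 1.8827 ≈ 1.883

1.883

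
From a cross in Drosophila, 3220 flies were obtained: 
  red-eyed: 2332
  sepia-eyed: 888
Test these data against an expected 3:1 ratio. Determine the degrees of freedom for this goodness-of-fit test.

1

A goodness-of-fit test with 2 phenotype classes has df = 2 − 1 = 1.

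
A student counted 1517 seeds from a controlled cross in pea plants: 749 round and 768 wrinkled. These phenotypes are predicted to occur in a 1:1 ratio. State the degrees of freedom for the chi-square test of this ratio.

A goodness-of-fit test with 2 phenotype classes has df = 2 − 1 = 1.

1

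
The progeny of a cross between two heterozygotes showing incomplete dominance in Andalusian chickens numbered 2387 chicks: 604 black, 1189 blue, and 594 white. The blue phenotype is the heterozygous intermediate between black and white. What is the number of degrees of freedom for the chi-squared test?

With incomplete dominance, a heterozygote × heterozygote cross gives a 1:2:1 phenotypic ratio.
A goodness-of-fit test with 3 phenotype classes has df = 3 − 1 = 2.

2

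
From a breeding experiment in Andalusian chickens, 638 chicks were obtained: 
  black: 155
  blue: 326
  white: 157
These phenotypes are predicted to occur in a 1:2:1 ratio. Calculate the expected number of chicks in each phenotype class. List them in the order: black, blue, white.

The 1:2:1 ratio has 4 parts, so with N = 638 the expected counts are:
  black: 638 × 1/4 = 159.5
  blue: 638 × 2/4 = 319
  white: 638 × 1/4 = 159.5

159.5, 319, 159.5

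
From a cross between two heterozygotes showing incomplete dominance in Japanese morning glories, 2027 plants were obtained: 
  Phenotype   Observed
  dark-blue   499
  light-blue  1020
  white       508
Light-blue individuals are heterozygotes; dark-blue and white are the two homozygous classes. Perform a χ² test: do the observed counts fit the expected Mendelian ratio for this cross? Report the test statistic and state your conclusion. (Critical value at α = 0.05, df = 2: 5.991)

0.163; consistent

With incomplete dominance, a heterozygote × heterozygote cross gives a 1:2:1 phenotypic ratio.
Expected counts for N = 2027 under a 1:2:1 ratio (total parts = 4):
  dark-blue: 2027 × 1/4 = 506.75
  light-blue: 2027 × 2/4 = 1013.5
  white: 2027 × 1/4 = 506.75
χ² = Σ (O − E)² / E
  dark-blue: (499 − 506.75)² / 506.75 = 0.1185
  light-blue: (1020 − 1013.5)² / 1013.5 = 0.0417
  white: (508 − 506.75)² / 506.75 = 0.0031
χ² = 0.1185 + 0.0417 + 0.0031 = 0.1633 ≈ 0.163
Degrees of freedom = 3 − 1 = 2; critical value at α = 0.05 is 5.991.
Since 0.163 < 5.991, we fail to reject the null hypothesis — the data are consistent with the 1:2:1 ratio.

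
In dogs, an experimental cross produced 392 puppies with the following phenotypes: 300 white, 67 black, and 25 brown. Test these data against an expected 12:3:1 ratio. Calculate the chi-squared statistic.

Expected counts for N = 392 under a 12:3:1 ratio (total parts = 16):
  white: 392 × 12/16 = 294
  black: 392 × 3/16 = 73.5
  brown: 392 × 1/16 = 24.5
χ² = Σ (O − E)² / E
  white: (300 − 294)² / 294 = 0.1224
  black: (67 − 73.5)² / 73.5 = 0.5748
  brown: (25 − 24.5)² / 24.5 = 0.0102
χ² = 0.1224 + 0.5748 + 0.0102 = 0.7074 ≈ 0.707

0.707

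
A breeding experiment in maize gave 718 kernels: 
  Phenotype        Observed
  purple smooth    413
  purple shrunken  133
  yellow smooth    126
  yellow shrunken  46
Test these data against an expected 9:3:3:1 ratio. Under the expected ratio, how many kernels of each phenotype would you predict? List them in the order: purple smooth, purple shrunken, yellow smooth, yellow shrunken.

403.875, 134.625, 134.625, 44.875

Under the 9:3:3:1 hypothesis (Σ ratio = 16, N = 718):
  purple smooth: 718 × 9/16 = 403.875
  purple shrunken: 718 × 3/16 = 134.625
  yellow smooth: 718 × 3/16 = 134.625
  yellow shrunken: 718 × 1/16 = 44.875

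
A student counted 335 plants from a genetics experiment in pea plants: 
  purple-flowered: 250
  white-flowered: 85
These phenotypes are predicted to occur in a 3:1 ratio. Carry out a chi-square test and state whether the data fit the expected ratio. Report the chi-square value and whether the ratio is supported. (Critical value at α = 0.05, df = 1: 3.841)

0.025; consistent

Total ratio parts = 4. Expected numbers out of 335:
  purple-flowered: 335 × 3/4 = 251.25
  white-flowered: 335 × 1/4 = 83.75
χ² = Σ (O − E)² / E
  purple-flowered: (250 − 251.25)² / 251.25 = 0.0062
  white-flowered: (85 − 83.75)² / 83.75 = 0.0187
χ² = 0.0062 + 0.0187 = 0.0249 ≈ 0.025
Degrees of freedom = 2 − 1 = 1; critical value at α = 0.05 is 3.841.
Since 0.025 < 3.841, we fail to reject the null hypothesis — the data are consistent with the 3:1 ratio.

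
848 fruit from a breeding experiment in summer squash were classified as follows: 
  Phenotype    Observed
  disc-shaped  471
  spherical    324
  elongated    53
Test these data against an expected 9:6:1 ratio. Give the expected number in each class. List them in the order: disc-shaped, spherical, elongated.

Under the 9:6:1 hypothesis (Σ ratio = 16, N = 848):
  disc-shaped: 848 × 9/16 = 477
  spherical: 848 × 6/16 = 318
  elongated: 848 × 1/16 = 53

477, 318, 53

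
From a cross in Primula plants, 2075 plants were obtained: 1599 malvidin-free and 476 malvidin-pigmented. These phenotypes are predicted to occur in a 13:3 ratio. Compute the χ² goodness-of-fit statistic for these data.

Total ratio parts = 16. Expected numbers out of 2075:
  malvidin-free: 2075 × 13/16 = 1685.9375
  malvidin-pigmented: 2075 × 3/16 = 389.0625
χ² = Σ (O − E)² / E
  malvidin-free: (1599 − 1685.9375)² / 1685.9375 = 4.4830
  malvidin-pigmented: (476 − 389.0625)² / 389.0625 = 19.4265
χ² = 4.4830 + 19.4265 = 23.9095 ≈ 23.910

23.910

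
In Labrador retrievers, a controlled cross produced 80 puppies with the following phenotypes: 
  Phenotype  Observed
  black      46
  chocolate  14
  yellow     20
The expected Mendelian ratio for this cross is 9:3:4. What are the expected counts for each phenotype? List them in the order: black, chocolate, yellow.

45, 15, 20

Total ratio parts = 16. Expected numbers out of 80:
  black: 80 × 9/16 = 45
  chocolate: 80 × 3/16 = 15
  yellow: 80 × 4/16 = 20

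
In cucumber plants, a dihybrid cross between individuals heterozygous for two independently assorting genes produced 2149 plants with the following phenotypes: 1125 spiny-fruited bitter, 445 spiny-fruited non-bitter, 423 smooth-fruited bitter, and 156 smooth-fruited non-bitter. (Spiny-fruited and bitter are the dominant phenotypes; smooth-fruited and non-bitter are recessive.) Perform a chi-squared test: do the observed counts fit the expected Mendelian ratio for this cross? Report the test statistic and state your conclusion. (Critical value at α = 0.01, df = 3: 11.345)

14.703; not consistent

A dihybrid F₂ with independent assortment and complete dominance at both loci gives a 9:3:3:1 phenotypic ratio.
Expected counts for N = 2149 under a 9:3:3:1 ratio (total parts = 16):
  spiny-fruited bitter: 2149 × 9/16 = 1208.8125
  spiny-fruited non-bitter: 2149 × 3/16 = 402.9375
  smooth-fruited bitter: 2149 × 3/16 = 402.9375
  smooth-fruited non-bitter: 2149 × 1/16 = 134.3125
χ² = Σ (O − E)² / E
  spiny-fruited bitter: (1125 − 1208.8125)² / 1208.8125 = 5.8111
  spiny-fruited non-bitter: (445 − 402.9375)² / 402.9375 = 4.3909
  smooth-fruited bitter: (423 − 402.9375)² / 402.9375 = 0.9989
  smooth-fruited non-bitter: (156 − 134.3125)² / 134.3125 = 3.5019
χ² = 5.8111 + 4.3909 + 0.9989 + 3.5019 = 14.7028 ≈ 14.703
Degrees of freedom = 4 − 1 = 3; critical value at α = 0.01 is 11.345.
Since 14.703 > 11.345, we reject the null hypothesis — the data do not fit the 9:3:3:1 ratio.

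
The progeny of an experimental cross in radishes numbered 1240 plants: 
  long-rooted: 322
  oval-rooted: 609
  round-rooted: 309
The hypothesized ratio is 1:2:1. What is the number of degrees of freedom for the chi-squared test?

A goodness-of-fit test with 3 phenotype classes has df = 3 − 1 = 2.

2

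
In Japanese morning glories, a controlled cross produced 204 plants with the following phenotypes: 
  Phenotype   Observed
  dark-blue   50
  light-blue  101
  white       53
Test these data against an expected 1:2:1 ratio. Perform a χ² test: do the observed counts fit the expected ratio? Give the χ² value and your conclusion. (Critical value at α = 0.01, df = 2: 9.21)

The 1:2:1 ratio has 4 parts, so with N = 204 the expected counts are:
  dark-blue: 204 × 1/4 = 51
  light-blue: 204 × 2/4 = 102
  white: 204 × 1/4 = 51
χ² = Σ (O − E)² / E
  dark-blue: (50 − 51)² / 51 = 0.0196
  light-blue: (101 − 102)² / 102 = 0.0098
  white: (53 − 51)² / 51 = 0.0784
χ² = 0.0196 + 0.0098 + 0.0784 = 0.1078 ≈ 0.108
Degrees of freedom = 3 − 1 = 2; critical value at α = 0.01 is 9.21.
Since 0.108 < 9.21, we fail to reject the null hypothesis — the data are consistent with the 1:2:1 ratio.

0.108; consistent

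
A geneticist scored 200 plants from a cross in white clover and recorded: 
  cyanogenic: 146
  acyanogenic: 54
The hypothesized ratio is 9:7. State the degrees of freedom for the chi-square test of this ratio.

1

A goodness-of-fit test with 2 phenotype classes has df = 2 − 1 = 1.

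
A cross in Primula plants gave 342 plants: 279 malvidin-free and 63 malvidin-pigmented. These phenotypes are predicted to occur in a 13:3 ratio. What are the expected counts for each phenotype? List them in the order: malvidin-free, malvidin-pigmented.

Expected counts for N = 342 under a 13:3 ratio (total parts = 16):
  malvidin-free: 342 × 13/16 = 277.875
  malvidin-pigmented: 342 × 3/16 = 64.125

277.875, 64.125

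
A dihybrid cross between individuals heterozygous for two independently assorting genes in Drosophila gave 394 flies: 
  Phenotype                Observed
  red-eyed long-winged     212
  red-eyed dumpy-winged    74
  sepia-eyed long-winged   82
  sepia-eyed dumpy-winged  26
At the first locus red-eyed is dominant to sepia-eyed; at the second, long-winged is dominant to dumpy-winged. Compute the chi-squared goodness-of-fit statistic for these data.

A dihybrid F₂ with independent assortment and complete dominance at both loci gives a 9:3:3:1 phenotypic ratio.
The 9:3:3:1 ratio has 16 parts, so with N = 394 the expected counts are:
  red-eyed long-winged: 394 × 9/16 = 221.625
  red-eyed dumpy-winged: 394 × 3/16 = 73.875
  sepia-eyed long-winged: 394 × 3/16 = 73.875
  sepia-eyed dumpy-winged: 394 × 1/16 = 24.625
χ² = Σ (O − E)² / E
  red-eyed long-winged: (212 − 221.625)² / 221.625 = 0.4180
  red-eyed dumpy-winged: (74 − 73.875)² / 73.875 = 0.0002
  sepia-eyed long-winged: (82 − 73.875)² / 73.875 = 0.8936
  sepia-eyed dumpy-winged: (26 − 24.625)² / 24.625 = 0.0768
χ² = 0.4180 + 0.0002 + 0.8936 + 0.0768 = 1.3886 ≈ 1.389

1.389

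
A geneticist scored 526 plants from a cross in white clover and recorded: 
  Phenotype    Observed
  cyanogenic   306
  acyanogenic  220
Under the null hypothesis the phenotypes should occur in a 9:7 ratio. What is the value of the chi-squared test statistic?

0.792

Total ratio parts = 16. Expected numbers out of 526:
  cyanogenic: 526 × 9/16 = 295.875
  acyanogenic: 526 × 7/16 = 230.125
χ² = Σ (O − E)² / E
  cyanogenic: (306 − 295.875)² / 295.875 = 0.3465
  acyanogenic: (220 − 230.125)² / 230.125 = 0.4455
χ² = 0.3465 + 0.4455 = 0.792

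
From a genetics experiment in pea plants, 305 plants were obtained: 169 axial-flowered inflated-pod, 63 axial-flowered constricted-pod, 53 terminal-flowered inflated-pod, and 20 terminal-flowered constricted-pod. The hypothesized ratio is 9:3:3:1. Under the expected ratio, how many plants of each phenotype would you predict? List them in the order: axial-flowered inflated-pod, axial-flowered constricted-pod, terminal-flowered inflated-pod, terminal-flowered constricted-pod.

Total ratio parts = 16. Expected numbers out of 305:
  axial-flowered inflated-pod: 305 × 9/16 = 171.5625
  axial-flowered constricted-pod: 305 × 3/16 = 57.1875
  terminal-flowered inflated-pod: 305 × 3/16 = 57.1875
  terminal-flowered constricted-pod: 305 × 1/16 = 19.0625

171.5625, 57.1875, 57.1875, 19.0625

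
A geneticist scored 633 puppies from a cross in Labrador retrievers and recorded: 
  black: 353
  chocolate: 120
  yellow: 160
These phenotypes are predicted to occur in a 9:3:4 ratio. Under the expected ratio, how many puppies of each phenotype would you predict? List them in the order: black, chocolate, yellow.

The 9:3:4 ratio has 16 parts, so with N = 633 the expected counts are:
  black: 633 × 9/16 = 356.0625
  chocolate: 633 × 3/16 = 118.6875
  yellow: 633 × 4/16 = 158.25

356.0625, 118.6875, 158.25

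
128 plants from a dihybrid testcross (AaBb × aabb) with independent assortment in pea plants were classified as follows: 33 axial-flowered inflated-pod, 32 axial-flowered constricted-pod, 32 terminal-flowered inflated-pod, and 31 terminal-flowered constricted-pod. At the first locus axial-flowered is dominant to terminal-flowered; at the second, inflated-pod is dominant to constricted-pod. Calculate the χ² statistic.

A dihybrid testcross with independent assortment gives a 1:1:1:1 ratio.
Expected counts for N = 128 under a 1:1:1:1 ratio (total parts = 4):
  axial-flowered inflated-pod: 128 × 1/4 = 32
  axial-flowered constricted-pod: 128 × 1/4 = 32
  terminal-flowered inflated-pod: 128 × 1/4 = 32
  terminal-flowered constricted-pod: 128 × 1/4 = 32
χ² = Σ (O − E)² / E
  axial-flowered inflated-pod: (33 − 32)² / 32 = 0.0312
  axial-flowered constricted-pod: (32 − 32)² / 32 = 0.0000
  terminal-flowered inflated-pod: (32 − 32)² / 32 = 0.0000
  terminal-flowered constricted-pod: (31 − 32)² / 32 = 0.0312
χ² = 0.0312 + 0.0000 + 0.0000 + 0.0312 = 0.0624 ≈ 0.062

0.062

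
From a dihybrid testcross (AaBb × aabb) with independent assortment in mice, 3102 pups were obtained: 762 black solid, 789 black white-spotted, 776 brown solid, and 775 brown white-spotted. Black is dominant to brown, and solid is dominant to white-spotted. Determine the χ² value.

0.471

A dihybrid testcross with independent assortment gives a 1:1:1:1 ratio.
Under the 1:1:1:1 hypothesis (Σ ratio = 4, N = 3102):
  black solid: 3102 × 1/4 = 775.5
  black white-spotted: 3102 × 1/4 = 775.5
  brown solid: 3102 × 1/4 = 775.5
  brown white-spotted: 3102 × 1/4 = 775.5
χ² = Σ (O − E)² / E
  black solid: (762 − 775.5)² / 775.5 = 0.2350
  black white-spotted: (789 − 775.5)² / 775.5 = 0.2350
  brown solid: (776 − 775.5)² / 775.5 = 0.0003
  brown white-spotted: (775 − 775.5)² / 775.5 = 0.0003
χ² = 0.2350 + 0.2350 + 0.0003 + 0.0003 = 0.4706 ≈ 0.471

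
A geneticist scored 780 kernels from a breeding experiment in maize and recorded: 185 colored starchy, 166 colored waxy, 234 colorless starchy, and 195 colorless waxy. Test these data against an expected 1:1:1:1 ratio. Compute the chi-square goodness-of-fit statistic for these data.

12.626

Under the 1:1:1:1 hypothesis (Σ ratio = 4, N = 780):
  colored starchy: 780 × 1/4 = 195
  colored waxy: 780 × 1/4 = 195
  colorless starchy: 780 × 1/4 = 195
  colorless waxy: 780 × 1/4 = 195
χ² = Σ (O − E)² / E
  colored starchy: (185 − 195)² / 195 = 0.5128
  colored waxy: (166 − 195)² / 195 = 4.3128
  colorless starchy: (234 − 195)² / 195 = 7.8000
  colorless waxy: (195 − 195)² / 195 = 0.0000
χ² = 0.5128 + 4.3128 + 7.8000 + 0.0000 = 12.6256 ≈ 12.626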